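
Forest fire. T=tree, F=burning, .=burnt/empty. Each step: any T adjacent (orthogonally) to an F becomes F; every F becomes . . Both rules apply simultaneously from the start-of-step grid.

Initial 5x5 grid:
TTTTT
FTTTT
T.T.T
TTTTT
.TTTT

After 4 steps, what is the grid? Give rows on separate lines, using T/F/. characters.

Step 1: 3 trees catch fire, 1 burn out
  FTTTT
  .FTTT
  F.T.T
  TTTTT
  .TTTT
Step 2: 3 trees catch fire, 3 burn out
  .FTTT
  ..FTT
  ..T.T
  FTTTT
  .TTTT
Step 3: 4 trees catch fire, 3 burn out
  ..FTT
  ...FT
  ..F.T
  .FTTT
  .TTTT
Step 4: 4 trees catch fire, 4 burn out
  ...FT
  ....F
  ....T
  ..FTT
  .FTTT

...FT
....F
....T
..FTT
.FTTT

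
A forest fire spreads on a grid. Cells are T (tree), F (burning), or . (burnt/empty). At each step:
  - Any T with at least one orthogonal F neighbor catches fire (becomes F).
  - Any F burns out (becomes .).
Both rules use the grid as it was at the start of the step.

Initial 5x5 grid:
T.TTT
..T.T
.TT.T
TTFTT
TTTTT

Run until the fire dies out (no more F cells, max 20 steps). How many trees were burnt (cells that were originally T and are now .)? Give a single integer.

Step 1: +4 fires, +1 burnt (F count now 4)
Step 2: +6 fires, +4 burnt (F count now 6)
Step 3: +4 fires, +6 burnt (F count now 4)
Step 4: +2 fires, +4 burnt (F count now 2)
Step 5: +1 fires, +2 burnt (F count now 1)
Step 6: +0 fires, +1 burnt (F count now 0)
Fire out after step 6
Initially T: 18, now '.': 24
Total burnt (originally-T cells now '.'): 17

Answer: 17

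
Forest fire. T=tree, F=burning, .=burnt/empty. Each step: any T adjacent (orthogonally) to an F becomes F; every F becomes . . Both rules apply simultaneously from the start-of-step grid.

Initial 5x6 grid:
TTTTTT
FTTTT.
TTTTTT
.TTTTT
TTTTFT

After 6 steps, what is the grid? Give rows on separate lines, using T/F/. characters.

Step 1: 6 trees catch fire, 2 burn out
  FTTTTT
  .FTTT.
  FTTTTT
  .TTTFT
  TTTF.F
Step 2: 7 trees catch fire, 6 burn out
  .FTTTT
  ..FTT.
  .FTTFT
  .TTF.F
  TTF...
Step 3: 9 trees catch fire, 7 burn out
  ..FTTT
  ...FF.
  ..FF.F
  .FF...
  TF....
Step 4: 3 trees catch fire, 9 burn out
  ...FFT
  ......
  ......
  ......
  F.....
Step 5: 1 trees catch fire, 3 burn out
  .....F
  ......
  ......
  ......
  ......
Step 6: 0 trees catch fire, 1 burn out
  ......
  ......
  ......
  ......
  ......

......
......
......
......
......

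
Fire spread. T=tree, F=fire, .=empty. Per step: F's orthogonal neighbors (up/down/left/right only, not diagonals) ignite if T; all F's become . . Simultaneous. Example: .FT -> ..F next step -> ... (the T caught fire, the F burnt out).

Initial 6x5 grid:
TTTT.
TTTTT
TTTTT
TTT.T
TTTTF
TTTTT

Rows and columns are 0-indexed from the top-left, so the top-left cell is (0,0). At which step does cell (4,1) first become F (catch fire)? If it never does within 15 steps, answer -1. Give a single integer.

Step 1: cell (4,1)='T' (+3 fires, +1 burnt)
Step 2: cell (4,1)='T' (+3 fires, +3 burnt)
Step 3: cell (4,1)='F' (+5 fires, +3 burnt)
  -> target ignites at step 3
Step 4: cell (4,1)='.' (+5 fires, +5 burnt)
Step 5: cell (4,1)='.' (+5 fires, +5 burnt)
Step 6: cell (4,1)='.' (+3 fires, +5 burnt)
Step 7: cell (4,1)='.' (+2 fires, +3 burnt)
Step 8: cell (4,1)='.' (+1 fires, +2 burnt)
Step 9: cell (4,1)='.' (+0 fires, +1 burnt)
  fire out at step 9

3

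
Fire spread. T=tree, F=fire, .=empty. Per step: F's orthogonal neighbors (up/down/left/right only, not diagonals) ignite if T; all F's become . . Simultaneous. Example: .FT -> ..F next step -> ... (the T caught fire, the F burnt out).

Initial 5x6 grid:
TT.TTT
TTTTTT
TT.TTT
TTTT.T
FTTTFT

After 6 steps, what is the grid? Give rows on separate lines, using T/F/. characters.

Step 1: 4 trees catch fire, 2 burn out
  TT.TTT
  TTTTTT
  TT.TTT
  FTTT.T
  .FTF.F
Step 2: 5 trees catch fire, 4 burn out
  TT.TTT
  TTTTTT
  FT.TTT
  .FTF.F
  ..F...
Step 3: 5 trees catch fire, 5 burn out
  TT.TTT
  FTTTTT
  .F.FTF
  ..F...
  ......
Step 4: 5 trees catch fire, 5 burn out
  FT.TTT
  .FTFTF
  ....F.
  ......
  ......
Step 5: 5 trees catch fire, 5 burn out
  .F.FTF
  ..F.F.
  ......
  ......
  ......
Step 6: 1 trees catch fire, 5 burn out
  ....F.
  ......
  ......
  ......
  ......

....F.
......
......
......
......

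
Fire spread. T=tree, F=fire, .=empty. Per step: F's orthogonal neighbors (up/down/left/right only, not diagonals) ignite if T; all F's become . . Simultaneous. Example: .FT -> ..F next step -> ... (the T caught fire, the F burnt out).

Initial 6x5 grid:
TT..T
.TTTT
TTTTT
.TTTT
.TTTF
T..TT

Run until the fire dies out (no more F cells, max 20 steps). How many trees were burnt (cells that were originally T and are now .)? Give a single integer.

Step 1: +3 fires, +1 burnt (F count now 3)
Step 2: +4 fires, +3 burnt (F count now 4)
Step 3: +4 fires, +4 burnt (F count now 4)
Step 4: +4 fires, +4 burnt (F count now 4)
Step 5: +2 fires, +4 burnt (F count now 2)
Step 6: +2 fires, +2 burnt (F count now 2)
Step 7: +1 fires, +2 burnt (F count now 1)
Step 8: +1 fires, +1 burnt (F count now 1)
Step 9: +0 fires, +1 burnt (F count now 0)
Fire out after step 9
Initially T: 22, now '.': 29
Total burnt (originally-T cells now '.'): 21

Answer: 21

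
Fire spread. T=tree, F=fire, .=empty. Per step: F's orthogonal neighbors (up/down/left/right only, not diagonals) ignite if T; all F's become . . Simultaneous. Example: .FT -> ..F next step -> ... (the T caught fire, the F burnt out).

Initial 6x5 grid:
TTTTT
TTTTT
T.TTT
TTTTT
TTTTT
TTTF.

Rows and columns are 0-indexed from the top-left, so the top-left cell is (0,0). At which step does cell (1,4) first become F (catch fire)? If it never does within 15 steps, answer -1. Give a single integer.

Step 1: cell (1,4)='T' (+2 fires, +1 burnt)
Step 2: cell (1,4)='T' (+4 fires, +2 burnt)
Step 3: cell (1,4)='T' (+5 fires, +4 burnt)
Step 4: cell (1,4)='T' (+5 fires, +5 burnt)
Step 5: cell (1,4)='F' (+4 fires, +5 burnt)
  -> target ignites at step 5
Step 6: cell (1,4)='.' (+4 fires, +4 burnt)
Step 7: cell (1,4)='.' (+2 fires, +4 burnt)
Step 8: cell (1,4)='.' (+1 fires, +2 burnt)
Step 9: cell (1,4)='.' (+0 fires, +1 burnt)
  fire out at step 9

5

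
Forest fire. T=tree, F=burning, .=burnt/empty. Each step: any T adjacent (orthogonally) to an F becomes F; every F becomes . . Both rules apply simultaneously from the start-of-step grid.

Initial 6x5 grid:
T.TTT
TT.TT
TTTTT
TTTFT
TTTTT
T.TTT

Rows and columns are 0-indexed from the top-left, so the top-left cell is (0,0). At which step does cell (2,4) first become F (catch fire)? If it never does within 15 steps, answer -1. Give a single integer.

Step 1: cell (2,4)='T' (+4 fires, +1 burnt)
Step 2: cell (2,4)='F' (+7 fires, +4 burnt)
  -> target ignites at step 2
Step 3: cell (2,4)='.' (+7 fires, +7 burnt)
Step 4: cell (2,4)='.' (+5 fires, +7 burnt)
Step 5: cell (2,4)='.' (+2 fires, +5 burnt)
Step 6: cell (2,4)='.' (+1 fires, +2 burnt)
Step 7: cell (2,4)='.' (+0 fires, +1 burnt)
  fire out at step 7

2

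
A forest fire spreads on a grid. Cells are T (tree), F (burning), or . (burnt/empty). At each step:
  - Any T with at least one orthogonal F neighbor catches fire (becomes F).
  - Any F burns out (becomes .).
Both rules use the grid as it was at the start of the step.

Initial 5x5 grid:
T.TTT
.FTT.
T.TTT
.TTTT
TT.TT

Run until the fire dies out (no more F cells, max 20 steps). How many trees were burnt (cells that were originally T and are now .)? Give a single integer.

Step 1: +1 fires, +1 burnt (F count now 1)
Step 2: +3 fires, +1 burnt (F count now 3)
Step 3: +3 fires, +3 burnt (F count now 3)
Step 4: +4 fires, +3 burnt (F count now 4)
Step 5: +3 fires, +4 burnt (F count now 3)
Step 6: +2 fires, +3 burnt (F count now 2)
Step 7: +0 fires, +2 burnt (F count now 0)
Fire out after step 7
Initially T: 18, now '.': 23
Total burnt (originally-T cells now '.'): 16

Answer: 16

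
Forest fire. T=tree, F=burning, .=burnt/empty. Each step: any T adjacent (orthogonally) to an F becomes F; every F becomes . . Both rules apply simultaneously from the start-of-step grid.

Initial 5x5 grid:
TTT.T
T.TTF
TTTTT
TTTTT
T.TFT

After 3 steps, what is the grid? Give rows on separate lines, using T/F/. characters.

Step 1: 6 trees catch fire, 2 burn out
  TTT.F
  T.TF.
  TTTTF
  TTTFT
  T.F.F
Step 2: 4 trees catch fire, 6 burn out
  TTT..
  T.F..
  TTTF.
  TTF.F
  T....
Step 3: 3 trees catch fire, 4 burn out
  TTF..
  T....
  TTF..
  TF...
  T....

TTF..
T....
TTF..
TF...
T....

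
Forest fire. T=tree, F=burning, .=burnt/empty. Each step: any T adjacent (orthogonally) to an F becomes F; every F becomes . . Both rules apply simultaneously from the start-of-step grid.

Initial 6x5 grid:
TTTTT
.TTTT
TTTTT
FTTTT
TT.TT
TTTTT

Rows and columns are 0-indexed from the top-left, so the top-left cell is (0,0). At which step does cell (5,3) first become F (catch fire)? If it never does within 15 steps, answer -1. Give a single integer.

Step 1: cell (5,3)='T' (+3 fires, +1 burnt)
Step 2: cell (5,3)='T' (+4 fires, +3 burnt)
Step 3: cell (5,3)='T' (+4 fires, +4 burnt)
Step 4: cell (5,3)='T' (+6 fires, +4 burnt)
Step 5: cell (5,3)='F' (+6 fires, +6 burnt)
  -> target ignites at step 5
Step 6: cell (5,3)='.' (+3 fires, +6 burnt)
Step 7: cell (5,3)='.' (+1 fires, +3 burnt)
Step 8: cell (5,3)='.' (+0 fires, +1 burnt)
  fire out at step 8

5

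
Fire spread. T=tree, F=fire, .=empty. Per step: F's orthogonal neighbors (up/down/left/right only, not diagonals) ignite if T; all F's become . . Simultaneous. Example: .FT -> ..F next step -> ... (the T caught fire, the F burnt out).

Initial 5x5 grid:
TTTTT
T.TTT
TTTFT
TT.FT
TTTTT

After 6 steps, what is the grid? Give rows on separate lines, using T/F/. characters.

Step 1: 5 trees catch fire, 2 burn out
  TTTTT
  T.TFT
  TTF.F
  TT..F
  TTTFT
Step 2: 6 trees catch fire, 5 burn out
  TTTFT
  T.F.F
  TF...
  TT...
  TTF.F
Step 3: 5 trees catch fire, 6 burn out
  TTF.F
  T....
  F....
  TF...
  TF...
Step 4: 4 trees catch fire, 5 burn out
  TF...
  F....
  .....
  F....
  F....
Step 5: 1 trees catch fire, 4 burn out
  F....
  .....
  .....
  .....
  .....
Step 6: 0 trees catch fire, 1 burn out
  .....
  .....
  .....
  .....
  .....

.....
.....
.....
.....
.....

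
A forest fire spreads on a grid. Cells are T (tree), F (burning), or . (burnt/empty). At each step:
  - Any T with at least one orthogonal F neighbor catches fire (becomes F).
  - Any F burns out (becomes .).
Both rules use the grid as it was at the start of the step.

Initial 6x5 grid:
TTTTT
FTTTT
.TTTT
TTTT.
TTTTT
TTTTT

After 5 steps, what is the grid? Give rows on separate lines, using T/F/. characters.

Step 1: 2 trees catch fire, 1 burn out
  FTTTT
  .FTTT
  .TTTT
  TTTT.
  TTTTT
  TTTTT
Step 2: 3 trees catch fire, 2 burn out
  .FTTT
  ..FTT
  .FTTT
  TTTT.
  TTTTT
  TTTTT
Step 3: 4 trees catch fire, 3 burn out
  ..FTT
  ...FT
  ..FTT
  TFTT.
  TTTTT
  TTTTT
Step 4: 6 trees catch fire, 4 burn out
  ...FT
  ....F
  ...FT
  F.FT.
  TFTTT
  TTTTT
Step 5: 6 trees catch fire, 6 burn out
  ....F
  .....
  ....F
  ...F.
  F.FTT
  TFTTT

....F
.....
....F
...F.
F.FTT
TFTTT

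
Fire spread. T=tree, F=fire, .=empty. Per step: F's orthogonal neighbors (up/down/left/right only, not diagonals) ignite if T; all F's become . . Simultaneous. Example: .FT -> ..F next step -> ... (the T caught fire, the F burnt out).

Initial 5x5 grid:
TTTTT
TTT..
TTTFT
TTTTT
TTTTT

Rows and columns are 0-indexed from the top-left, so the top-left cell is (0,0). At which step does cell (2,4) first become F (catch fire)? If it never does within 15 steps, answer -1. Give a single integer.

Step 1: cell (2,4)='F' (+3 fires, +1 burnt)
  -> target ignites at step 1
Step 2: cell (2,4)='.' (+5 fires, +3 burnt)
Step 3: cell (2,4)='.' (+6 fires, +5 burnt)
Step 4: cell (2,4)='.' (+5 fires, +6 burnt)
Step 5: cell (2,4)='.' (+3 fires, +5 burnt)
Step 6: cell (2,4)='.' (+0 fires, +3 burnt)
  fire out at step 6

1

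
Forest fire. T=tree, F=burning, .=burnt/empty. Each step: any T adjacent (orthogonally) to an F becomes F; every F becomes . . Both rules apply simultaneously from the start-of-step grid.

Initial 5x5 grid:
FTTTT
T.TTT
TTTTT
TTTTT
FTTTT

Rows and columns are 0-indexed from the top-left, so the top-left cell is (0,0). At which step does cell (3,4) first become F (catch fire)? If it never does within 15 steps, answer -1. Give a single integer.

Step 1: cell (3,4)='T' (+4 fires, +2 burnt)
Step 2: cell (3,4)='T' (+4 fires, +4 burnt)
Step 3: cell (3,4)='T' (+5 fires, +4 burnt)
Step 4: cell (3,4)='T' (+5 fires, +5 burnt)
Step 5: cell (3,4)='F' (+3 fires, +5 burnt)
  -> target ignites at step 5
Step 6: cell (3,4)='.' (+1 fires, +3 burnt)
Step 7: cell (3,4)='.' (+0 fires, +1 burnt)
  fire out at step 7

5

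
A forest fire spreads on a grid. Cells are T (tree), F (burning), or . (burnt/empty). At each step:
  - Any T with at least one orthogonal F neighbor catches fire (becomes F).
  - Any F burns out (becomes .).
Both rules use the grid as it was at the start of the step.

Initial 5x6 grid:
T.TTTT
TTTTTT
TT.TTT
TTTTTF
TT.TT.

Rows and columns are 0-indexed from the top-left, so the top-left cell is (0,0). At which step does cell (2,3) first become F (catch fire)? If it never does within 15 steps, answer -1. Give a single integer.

Step 1: cell (2,3)='T' (+2 fires, +1 burnt)
Step 2: cell (2,3)='T' (+4 fires, +2 burnt)
Step 3: cell (2,3)='F' (+5 fires, +4 burnt)
  -> target ignites at step 3
Step 4: cell (2,3)='.' (+3 fires, +5 burnt)
Step 5: cell (2,3)='.' (+5 fires, +3 burnt)
Step 6: cell (2,3)='.' (+4 fires, +5 burnt)
Step 7: cell (2,3)='.' (+1 fires, +4 burnt)
Step 8: cell (2,3)='.' (+1 fires, +1 burnt)
Step 9: cell (2,3)='.' (+0 fires, +1 burnt)
  fire out at step 9

3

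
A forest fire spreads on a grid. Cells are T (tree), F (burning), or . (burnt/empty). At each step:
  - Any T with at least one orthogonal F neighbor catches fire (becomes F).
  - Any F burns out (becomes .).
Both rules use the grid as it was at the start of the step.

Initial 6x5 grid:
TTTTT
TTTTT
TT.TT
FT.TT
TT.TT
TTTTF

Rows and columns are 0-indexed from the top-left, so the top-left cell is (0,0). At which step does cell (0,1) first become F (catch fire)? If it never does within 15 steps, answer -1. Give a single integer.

Step 1: cell (0,1)='T' (+5 fires, +2 burnt)
Step 2: cell (0,1)='T' (+7 fires, +5 burnt)
Step 3: cell (0,1)='T' (+5 fires, +7 burnt)
Step 4: cell (0,1)='F' (+4 fires, +5 burnt)
  -> target ignites at step 4
Step 5: cell (0,1)='.' (+3 fires, +4 burnt)
Step 6: cell (0,1)='.' (+1 fires, +3 burnt)
Step 7: cell (0,1)='.' (+0 fires, +1 burnt)
  fire out at step 7

4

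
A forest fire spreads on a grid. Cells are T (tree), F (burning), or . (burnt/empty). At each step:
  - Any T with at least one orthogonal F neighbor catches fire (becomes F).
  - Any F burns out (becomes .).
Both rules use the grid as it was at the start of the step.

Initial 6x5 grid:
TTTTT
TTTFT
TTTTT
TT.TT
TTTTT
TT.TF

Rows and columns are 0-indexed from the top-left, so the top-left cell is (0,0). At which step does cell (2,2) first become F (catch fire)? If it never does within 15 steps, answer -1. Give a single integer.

Step 1: cell (2,2)='T' (+6 fires, +2 burnt)
Step 2: cell (2,2)='F' (+8 fires, +6 burnt)
  -> target ignites at step 2
Step 3: cell (2,2)='.' (+4 fires, +8 burnt)
Step 4: cell (2,2)='.' (+4 fires, +4 burnt)
Step 5: cell (2,2)='.' (+3 fires, +4 burnt)
Step 6: cell (2,2)='.' (+1 fires, +3 burnt)
Step 7: cell (2,2)='.' (+0 fires, +1 burnt)
  fire out at step 7

2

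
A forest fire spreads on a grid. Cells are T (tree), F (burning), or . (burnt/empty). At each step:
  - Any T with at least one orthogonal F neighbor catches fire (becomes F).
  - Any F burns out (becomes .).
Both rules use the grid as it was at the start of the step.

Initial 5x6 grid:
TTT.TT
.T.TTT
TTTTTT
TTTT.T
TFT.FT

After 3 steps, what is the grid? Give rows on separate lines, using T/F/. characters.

Step 1: 4 trees catch fire, 2 burn out
  TTT.TT
  .T.TTT
  TTTTTT
  TFTT.T
  F.F..F
Step 2: 4 trees catch fire, 4 burn out
  TTT.TT
  .T.TTT
  TFTTTT
  F.FT.F
  ......
Step 3: 5 trees catch fire, 4 burn out
  TTT.TT
  .F.TTT
  F.FTTF
  ...F..
  ......

TTT.TT
.F.TTT
F.FTTF
...F..
......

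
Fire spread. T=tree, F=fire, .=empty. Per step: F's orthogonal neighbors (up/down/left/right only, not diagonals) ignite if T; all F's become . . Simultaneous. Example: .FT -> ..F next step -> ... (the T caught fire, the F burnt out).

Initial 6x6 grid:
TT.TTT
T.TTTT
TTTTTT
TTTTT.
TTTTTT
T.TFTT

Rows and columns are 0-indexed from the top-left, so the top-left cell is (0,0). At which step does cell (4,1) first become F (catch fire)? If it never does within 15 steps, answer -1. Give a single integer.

Step 1: cell (4,1)='T' (+3 fires, +1 burnt)
Step 2: cell (4,1)='T' (+4 fires, +3 burnt)
Step 3: cell (4,1)='F' (+5 fires, +4 burnt)
  -> target ignites at step 3
Step 4: cell (4,1)='.' (+5 fires, +5 burnt)
Step 5: cell (4,1)='.' (+7 fires, +5 burnt)
Step 6: cell (4,1)='.' (+3 fires, +7 burnt)
Step 7: cell (4,1)='.' (+2 fires, +3 burnt)
Step 8: cell (4,1)='.' (+1 fires, +2 burnt)
Step 9: cell (4,1)='.' (+1 fires, +1 burnt)
Step 10: cell (4,1)='.' (+0 fires, +1 burnt)
  fire out at step 10

3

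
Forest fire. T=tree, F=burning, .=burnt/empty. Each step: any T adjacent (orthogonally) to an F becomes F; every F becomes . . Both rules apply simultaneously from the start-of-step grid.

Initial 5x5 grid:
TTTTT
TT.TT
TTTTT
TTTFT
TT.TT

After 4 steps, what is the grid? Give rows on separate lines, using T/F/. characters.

Step 1: 4 trees catch fire, 1 burn out
  TTTTT
  TT.TT
  TTTFT
  TTF.F
  TT.FT
Step 2: 5 trees catch fire, 4 burn out
  TTTTT
  TT.FT
  TTF.F
  TF...
  TT..F
Step 3: 5 trees catch fire, 5 burn out
  TTTFT
  TT..F
  TF...
  F....
  TF...
Step 4: 5 trees catch fire, 5 burn out
  TTF.F
  TF...
  F....
  .....
  F....

TTF.F
TF...
F....
.....
F....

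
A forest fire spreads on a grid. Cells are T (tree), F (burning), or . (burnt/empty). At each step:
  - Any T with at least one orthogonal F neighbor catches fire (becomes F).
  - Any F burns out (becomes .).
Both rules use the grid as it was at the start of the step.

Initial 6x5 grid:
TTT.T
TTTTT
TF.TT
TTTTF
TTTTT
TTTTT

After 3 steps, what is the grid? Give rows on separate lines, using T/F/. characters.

Step 1: 6 trees catch fire, 2 burn out
  TTT.T
  TFTTT
  F..TF
  TFTF.
  TTTTF
  TTTTT
Step 2: 10 trees catch fire, 6 burn out
  TFT.T
  F.FTF
  ...F.
  F.F..
  TFTF.
  TTTTF
Step 3: 8 trees catch fire, 10 burn out
  F.F.F
  ...F.
  .....
  .....
  F.F..
  TFTF.

F.F.F
...F.
.....
.....
F.F..
TFTF.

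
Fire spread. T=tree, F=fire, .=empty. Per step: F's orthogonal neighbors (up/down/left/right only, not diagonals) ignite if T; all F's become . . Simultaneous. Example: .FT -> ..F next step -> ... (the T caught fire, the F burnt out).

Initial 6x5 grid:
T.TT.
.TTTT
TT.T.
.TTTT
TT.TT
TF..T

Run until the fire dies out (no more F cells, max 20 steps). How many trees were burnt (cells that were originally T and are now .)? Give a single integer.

Answer: 19

Derivation:
Step 1: +2 fires, +1 burnt (F count now 2)
Step 2: +2 fires, +2 burnt (F count now 2)
Step 3: +2 fires, +2 burnt (F count now 2)
Step 4: +3 fires, +2 burnt (F count now 3)
Step 5: +4 fires, +3 burnt (F count now 4)
Step 6: +3 fires, +4 burnt (F count now 3)
Step 7: +3 fires, +3 burnt (F count now 3)
Step 8: +0 fires, +3 burnt (F count now 0)
Fire out after step 8
Initially T: 20, now '.': 29
Total burnt (originally-T cells now '.'): 19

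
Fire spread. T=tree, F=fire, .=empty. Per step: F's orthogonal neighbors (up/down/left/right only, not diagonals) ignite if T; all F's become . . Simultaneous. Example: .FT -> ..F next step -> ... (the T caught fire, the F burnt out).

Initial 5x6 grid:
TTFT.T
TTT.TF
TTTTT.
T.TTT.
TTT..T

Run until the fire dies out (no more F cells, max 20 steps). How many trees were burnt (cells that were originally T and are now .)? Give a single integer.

Answer: 20

Derivation:
Step 1: +5 fires, +2 burnt (F count now 5)
Step 2: +4 fires, +5 burnt (F count now 4)
Step 3: +5 fires, +4 burnt (F count now 5)
Step 4: +3 fires, +5 burnt (F count now 3)
Step 5: +2 fires, +3 burnt (F count now 2)
Step 6: +1 fires, +2 burnt (F count now 1)
Step 7: +0 fires, +1 burnt (F count now 0)
Fire out after step 7
Initially T: 21, now '.': 29
Total burnt (originally-T cells now '.'): 20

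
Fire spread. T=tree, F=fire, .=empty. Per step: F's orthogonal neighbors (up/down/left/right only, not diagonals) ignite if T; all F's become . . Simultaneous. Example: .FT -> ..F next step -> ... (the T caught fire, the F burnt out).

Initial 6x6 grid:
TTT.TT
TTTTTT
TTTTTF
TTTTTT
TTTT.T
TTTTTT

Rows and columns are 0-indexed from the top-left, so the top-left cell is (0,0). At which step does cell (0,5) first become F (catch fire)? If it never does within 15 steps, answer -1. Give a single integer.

Step 1: cell (0,5)='T' (+3 fires, +1 burnt)
Step 2: cell (0,5)='F' (+5 fires, +3 burnt)
  -> target ignites at step 2
Step 3: cell (0,5)='.' (+5 fires, +5 burnt)
Step 4: cell (0,5)='.' (+5 fires, +5 burnt)
Step 5: cell (0,5)='.' (+6 fires, +5 burnt)
Step 6: cell (0,5)='.' (+5 fires, +6 burnt)
Step 7: cell (0,5)='.' (+3 fires, +5 burnt)
Step 8: cell (0,5)='.' (+1 fires, +3 burnt)
Step 9: cell (0,5)='.' (+0 fires, +1 burnt)
  fire out at step 9

2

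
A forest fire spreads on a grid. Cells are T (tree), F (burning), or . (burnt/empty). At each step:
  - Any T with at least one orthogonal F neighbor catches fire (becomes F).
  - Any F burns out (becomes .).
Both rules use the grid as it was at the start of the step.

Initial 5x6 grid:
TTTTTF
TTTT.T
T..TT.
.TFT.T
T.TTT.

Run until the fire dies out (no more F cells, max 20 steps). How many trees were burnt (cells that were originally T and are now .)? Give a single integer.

Step 1: +5 fires, +2 burnt (F count now 5)
Step 2: +3 fires, +5 burnt (F count now 3)
Step 3: +4 fires, +3 burnt (F count now 4)
Step 4: +2 fires, +4 burnt (F count now 2)
Step 5: +2 fires, +2 burnt (F count now 2)
Step 6: +1 fires, +2 burnt (F count now 1)
Step 7: +1 fires, +1 burnt (F count now 1)
Step 8: +0 fires, +1 burnt (F count now 0)
Fire out after step 8
Initially T: 20, now '.': 28
Total burnt (originally-T cells now '.'): 18

Answer: 18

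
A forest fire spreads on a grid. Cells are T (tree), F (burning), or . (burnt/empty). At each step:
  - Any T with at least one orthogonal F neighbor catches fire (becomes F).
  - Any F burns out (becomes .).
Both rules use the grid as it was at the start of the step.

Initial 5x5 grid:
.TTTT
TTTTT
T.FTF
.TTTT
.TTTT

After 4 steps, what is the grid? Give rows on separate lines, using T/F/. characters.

Step 1: 5 trees catch fire, 2 burn out
  .TTTT
  TTFTF
  T..F.
  .TFTF
  .TTTT
Step 2: 8 trees catch fire, 5 burn out
  .TFTF
  TF.F.
  T....
  .F.F.
  .TFTF
Step 3: 5 trees catch fire, 8 burn out
  .F.F.
  F....
  T....
  .....
  .F.F.
Step 4: 1 trees catch fire, 5 burn out
  .....
  .....
  F....
  .....
  .....

.....
.....
F....
.....
.....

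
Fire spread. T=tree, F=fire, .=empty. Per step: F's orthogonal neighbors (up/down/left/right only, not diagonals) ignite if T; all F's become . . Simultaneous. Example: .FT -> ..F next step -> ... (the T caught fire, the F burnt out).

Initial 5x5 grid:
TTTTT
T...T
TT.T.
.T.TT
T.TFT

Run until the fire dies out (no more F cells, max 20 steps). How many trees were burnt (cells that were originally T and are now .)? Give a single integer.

Step 1: +3 fires, +1 burnt (F count now 3)
Step 2: +2 fires, +3 burnt (F count now 2)
Step 3: +0 fires, +2 burnt (F count now 0)
Fire out after step 3
Initially T: 16, now '.': 14
Total burnt (originally-T cells now '.'): 5

Answer: 5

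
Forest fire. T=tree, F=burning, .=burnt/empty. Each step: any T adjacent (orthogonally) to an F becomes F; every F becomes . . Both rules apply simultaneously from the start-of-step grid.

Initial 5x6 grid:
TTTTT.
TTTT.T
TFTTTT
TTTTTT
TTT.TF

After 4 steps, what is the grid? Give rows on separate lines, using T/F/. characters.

Step 1: 6 trees catch fire, 2 burn out
  TTTTT.
  TFTT.T
  F.FTTT
  TFTTTF
  TTT.F.
Step 2: 9 trees catch fire, 6 burn out
  TFTTT.
  F.FT.T
  ...FTF
  F.FTF.
  TFT...
Step 3: 8 trees catch fire, 9 burn out
  F.FTT.
  ...F.F
  ....F.
  ...F..
  F.F...
Step 4: 1 trees catch fire, 8 burn out
  ...FT.
  ......
  ......
  ......
  ......

...FT.
......
......
......
......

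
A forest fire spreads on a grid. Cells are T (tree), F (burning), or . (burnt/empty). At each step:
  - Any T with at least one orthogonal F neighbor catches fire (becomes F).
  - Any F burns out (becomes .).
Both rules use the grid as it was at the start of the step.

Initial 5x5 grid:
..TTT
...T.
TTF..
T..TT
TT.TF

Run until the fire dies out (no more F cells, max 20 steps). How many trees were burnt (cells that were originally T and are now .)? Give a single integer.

Step 1: +3 fires, +2 burnt (F count now 3)
Step 2: +2 fires, +3 burnt (F count now 2)
Step 3: +1 fires, +2 burnt (F count now 1)
Step 4: +1 fires, +1 burnt (F count now 1)
Step 5: +1 fires, +1 burnt (F count now 1)
Step 6: +0 fires, +1 burnt (F count now 0)
Fire out after step 6
Initially T: 12, now '.': 21
Total burnt (originally-T cells now '.'): 8

Answer: 8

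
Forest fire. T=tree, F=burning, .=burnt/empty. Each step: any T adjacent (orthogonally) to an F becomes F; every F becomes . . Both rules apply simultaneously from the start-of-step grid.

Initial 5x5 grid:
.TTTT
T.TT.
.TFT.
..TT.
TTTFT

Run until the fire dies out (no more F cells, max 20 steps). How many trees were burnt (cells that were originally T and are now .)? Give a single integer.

Step 1: +7 fires, +2 burnt (F count now 7)
Step 2: +3 fires, +7 burnt (F count now 3)
Step 3: +3 fires, +3 burnt (F count now 3)
Step 4: +1 fires, +3 burnt (F count now 1)
Step 5: +0 fires, +1 burnt (F count now 0)
Fire out after step 5
Initially T: 15, now '.': 24
Total burnt (originally-T cells now '.'): 14

Answer: 14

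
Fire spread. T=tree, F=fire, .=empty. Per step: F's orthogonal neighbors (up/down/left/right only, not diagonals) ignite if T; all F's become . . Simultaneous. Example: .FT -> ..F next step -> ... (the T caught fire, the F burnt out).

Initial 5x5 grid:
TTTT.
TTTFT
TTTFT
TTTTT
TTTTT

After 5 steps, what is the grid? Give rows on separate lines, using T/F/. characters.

Step 1: 6 trees catch fire, 2 burn out
  TTTF.
  TTF.F
  TTF.F
  TTTFT
  TTTTT
Step 2: 6 trees catch fire, 6 burn out
  TTF..
  TF...
  TF...
  TTF.F
  TTTFT
Step 3: 6 trees catch fire, 6 burn out
  TF...
  F....
  F....
  TF...
  TTF.F
Step 4: 3 trees catch fire, 6 burn out
  F....
  .....
  .....
  F....
  TF...
Step 5: 1 trees catch fire, 3 burn out
  .....
  .....
  .....
  .....
  F....

.....
.....
.....
.....
F....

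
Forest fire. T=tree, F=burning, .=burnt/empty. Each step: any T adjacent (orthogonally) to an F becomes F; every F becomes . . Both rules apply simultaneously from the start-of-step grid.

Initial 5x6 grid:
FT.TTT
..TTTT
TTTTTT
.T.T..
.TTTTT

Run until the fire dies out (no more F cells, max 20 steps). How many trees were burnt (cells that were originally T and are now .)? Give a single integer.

Step 1: +1 fires, +1 burnt (F count now 1)
Step 2: +0 fires, +1 burnt (F count now 0)
Fire out after step 2
Initially T: 21, now '.': 10
Total burnt (originally-T cells now '.'): 1

Answer: 1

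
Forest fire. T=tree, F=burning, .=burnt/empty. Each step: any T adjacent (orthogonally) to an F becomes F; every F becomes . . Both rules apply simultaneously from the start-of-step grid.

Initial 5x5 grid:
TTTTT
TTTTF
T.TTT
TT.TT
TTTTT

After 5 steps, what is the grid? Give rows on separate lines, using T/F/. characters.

Step 1: 3 trees catch fire, 1 burn out
  TTTTF
  TTTF.
  T.TTF
  TT.TT
  TTTTT
Step 2: 4 trees catch fire, 3 burn out
  TTTF.
  TTF..
  T.TF.
  TT.TF
  TTTTT
Step 3: 5 trees catch fire, 4 burn out
  TTF..
  TF...
  T.F..
  TT.F.
  TTTTF
Step 4: 3 trees catch fire, 5 burn out
  TF...
  F....
  T....
  TT...
  TTTF.
Step 5: 3 trees catch fire, 3 burn out
  F....
  .....
  F....
  TT...
  TTF..

F....
.....
F....
TT...
TTF..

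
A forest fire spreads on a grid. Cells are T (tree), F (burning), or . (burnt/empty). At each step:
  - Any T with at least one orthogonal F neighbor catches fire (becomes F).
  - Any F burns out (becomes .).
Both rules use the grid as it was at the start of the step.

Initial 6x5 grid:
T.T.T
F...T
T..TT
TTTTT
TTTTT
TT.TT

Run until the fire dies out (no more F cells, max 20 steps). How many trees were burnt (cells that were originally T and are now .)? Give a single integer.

Answer: 20

Derivation:
Step 1: +2 fires, +1 burnt (F count now 2)
Step 2: +1 fires, +2 burnt (F count now 1)
Step 3: +2 fires, +1 burnt (F count now 2)
Step 4: +3 fires, +2 burnt (F count now 3)
Step 5: +3 fires, +3 burnt (F count now 3)
Step 6: +3 fires, +3 burnt (F count now 3)
Step 7: +3 fires, +3 burnt (F count now 3)
Step 8: +2 fires, +3 burnt (F count now 2)
Step 9: +1 fires, +2 burnt (F count now 1)
Step 10: +0 fires, +1 burnt (F count now 0)
Fire out after step 10
Initially T: 21, now '.': 29
Total burnt (originally-T cells now '.'): 20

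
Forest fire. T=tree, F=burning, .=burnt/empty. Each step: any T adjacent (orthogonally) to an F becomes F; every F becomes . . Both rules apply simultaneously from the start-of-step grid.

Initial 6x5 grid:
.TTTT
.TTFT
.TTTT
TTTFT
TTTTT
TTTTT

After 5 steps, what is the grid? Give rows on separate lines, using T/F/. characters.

Step 1: 7 trees catch fire, 2 burn out
  .TTFT
  .TF.F
  .TTFT
  TTF.F
  TTTFT
  TTTTT
Step 2: 9 trees catch fire, 7 burn out
  .TF.F
  .F...
  .TF.F
  TF...
  TTF.F
  TTTFT
Step 3: 6 trees catch fire, 9 burn out
  .F...
  .....
  .F...
  F....
  TF...
  TTF.F
Step 4: 2 trees catch fire, 6 burn out
  .....
  .....
  .....
  .....
  F....
  TF...
Step 5: 1 trees catch fire, 2 burn out
  .....
  .....
  .....
  .....
  .....
  F....

.....
.....
.....
.....
.....
F....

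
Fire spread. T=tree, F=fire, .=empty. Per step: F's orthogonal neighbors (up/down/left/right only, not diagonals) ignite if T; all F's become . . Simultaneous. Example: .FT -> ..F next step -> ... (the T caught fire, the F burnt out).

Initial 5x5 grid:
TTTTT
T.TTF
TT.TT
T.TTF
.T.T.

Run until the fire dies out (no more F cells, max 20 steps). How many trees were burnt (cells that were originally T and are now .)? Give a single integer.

Step 1: +4 fires, +2 burnt (F count now 4)
Step 2: +5 fires, +4 burnt (F count now 5)
Step 3: +1 fires, +5 burnt (F count now 1)
Step 4: +1 fires, +1 burnt (F count now 1)
Step 5: +1 fires, +1 burnt (F count now 1)
Step 6: +1 fires, +1 burnt (F count now 1)
Step 7: +1 fires, +1 burnt (F count now 1)
Step 8: +2 fires, +1 burnt (F count now 2)
Step 9: +0 fires, +2 burnt (F count now 0)
Fire out after step 9
Initially T: 17, now '.': 24
Total burnt (originally-T cells now '.'): 16

Answer: 16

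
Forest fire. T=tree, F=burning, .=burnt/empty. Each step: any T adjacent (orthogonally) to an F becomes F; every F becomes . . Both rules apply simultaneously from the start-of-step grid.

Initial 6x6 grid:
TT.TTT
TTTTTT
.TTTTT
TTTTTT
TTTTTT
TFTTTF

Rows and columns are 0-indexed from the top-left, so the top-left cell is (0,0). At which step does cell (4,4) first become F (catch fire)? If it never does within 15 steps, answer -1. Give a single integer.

Step 1: cell (4,4)='T' (+5 fires, +2 burnt)
Step 2: cell (4,4)='F' (+6 fires, +5 burnt)
  -> target ignites at step 2
Step 3: cell (4,4)='.' (+6 fires, +6 burnt)
Step 4: cell (4,4)='.' (+5 fires, +6 burnt)
Step 5: cell (4,4)='.' (+6 fires, +5 burnt)
Step 6: cell (4,4)='.' (+3 fires, +6 burnt)
Step 7: cell (4,4)='.' (+1 fires, +3 burnt)
Step 8: cell (4,4)='.' (+0 fires, +1 burnt)
  fire out at step 8

2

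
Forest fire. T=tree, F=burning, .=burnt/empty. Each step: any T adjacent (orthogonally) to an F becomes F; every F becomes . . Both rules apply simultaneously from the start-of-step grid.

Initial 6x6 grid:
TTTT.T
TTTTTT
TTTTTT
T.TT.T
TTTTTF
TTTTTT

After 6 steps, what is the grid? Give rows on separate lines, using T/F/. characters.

Step 1: 3 trees catch fire, 1 burn out
  TTTT.T
  TTTTTT
  TTTTTT
  T.TT.F
  TTTTF.
  TTTTTF
Step 2: 3 trees catch fire, 3 burn out
  TTTT.T
  TTTTTT
  TTTTTF
  T.TT..
  TTTF..
  TTTTF.
Step 3: 5 trees catch fire, 3 burn out
  TTTT.T
  TTTTTF
  TTTTF.
  T.TF..
  TTF...
  TTTF..
Step 4: 6 trees catch fire, 5 burn out
  TTTT.F
  TTTTF.
  TTTF..
  T.F...
  TF....
  TTF...
Step 5: 4 trees catch fire, 6 burn out
  TTTT..
  TTTF..
  TTF...
  T.....
  F.....
  TF....
Step 6: 5 trees catch fire, 4 burn out
  TTTF..
  TTF...
  TF....
  F.....
  ......
  F.....

TTTF..
TTF...
TF....
F.....
......
F.....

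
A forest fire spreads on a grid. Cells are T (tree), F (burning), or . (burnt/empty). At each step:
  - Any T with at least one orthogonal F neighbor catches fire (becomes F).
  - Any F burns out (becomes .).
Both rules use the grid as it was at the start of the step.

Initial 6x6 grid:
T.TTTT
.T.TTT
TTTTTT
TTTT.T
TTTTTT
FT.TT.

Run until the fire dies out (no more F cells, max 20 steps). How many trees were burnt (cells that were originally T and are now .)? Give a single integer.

Step 1: +2 fires, +1 burnt (F count now 2)
Step 2: +2 fires, +2 burnt (F count now 2)
Step 3: +3 fires, +2 burnt (F count now 3)
Step 4: +3 fires, +3 burnt (F count now 3)
Step 5: +5 fires, +3 burnt (F count now 5)
Step 6: +3 fires, +5 burnt (F count now 3)
Step 7: +3 fires, +3 burnt (F count now 3)
Step 8: +3 fires, +3 burnt (F count now 3)
Step 9: +3 fires, +3 burnt (F count now 3)
Step 10: +1 fires, +3 burnt (F count now 1)
Step 11: +0 fires, +1 burnt (F count now 0)
Fire out after step 11
Initially T: 29, now '.': 35
Total burnt (originally-T cells now '.'): 28

Answer: 28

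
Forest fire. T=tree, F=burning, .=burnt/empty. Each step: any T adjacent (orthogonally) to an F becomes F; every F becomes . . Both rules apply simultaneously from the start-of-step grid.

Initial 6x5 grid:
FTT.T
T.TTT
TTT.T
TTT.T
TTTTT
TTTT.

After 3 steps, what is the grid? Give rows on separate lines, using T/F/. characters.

Step 1: 2 trees catch fire, 1 burn out
  .FT.T
  F.TTT
  TTT.T
  TTT.T
  TTTTT
  TTTT.
Step 2: 2 trees catch fire, 2 burn out
  ..F.T
  ..TTT
  FTT.T
  TTT.T
  TTTTT
  TTTT.
Step 3: 3 trees catch fire, 2 burn out
  ....T
  ..FTT
  .FT.T
  FTT.T
  TTTTT
  TTTT.

....T
..FTT
.FT.T
FTT.T
TTTTT
TTTT.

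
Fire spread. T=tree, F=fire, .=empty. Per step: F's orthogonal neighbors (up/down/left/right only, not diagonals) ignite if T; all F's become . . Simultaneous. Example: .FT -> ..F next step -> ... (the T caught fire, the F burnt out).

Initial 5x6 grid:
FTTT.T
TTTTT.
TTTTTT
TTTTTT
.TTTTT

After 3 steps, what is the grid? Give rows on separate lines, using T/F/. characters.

Step 1: 2 trees catch fire, 1 burn out
  .FTT.T
  FTTTT.
  TTTTTT
  TTTTTT
  .TTTTT
Step 2: 3 trees catch fire, 2 burn out
  ..FT.T
  .FTTT.
  FTTTTT
  TTTTTT
  .TTTTT
Step 3: 4 trees catch fire, 3 burn out
  ...F.T
  ..FTT.
  .FTTTT
  FTTTTT
  .TTTTT

...F.T
..FTT.
.FTTTT
FTTTTT
.TTTTT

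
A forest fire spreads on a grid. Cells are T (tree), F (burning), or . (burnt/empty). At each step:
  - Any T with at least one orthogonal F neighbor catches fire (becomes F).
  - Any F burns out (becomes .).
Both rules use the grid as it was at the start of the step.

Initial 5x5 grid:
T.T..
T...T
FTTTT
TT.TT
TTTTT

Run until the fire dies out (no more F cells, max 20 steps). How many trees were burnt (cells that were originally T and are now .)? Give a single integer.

Answer: 16

Derivation:
Step 1: +3 fires, +1 burnt (F count now 3)
Step 2: +4 fires, +3 burnt (F count now 4)
Step 3: +2 fires, +4 burnt (F count now 2)
Step 4: +3 fires, +2 burnt (F count now 3)
Step 5: +3 fires, +3 burnt (F count now 3)
Step 6: +1 fires, +3 burnt (F count now 1)
Step 7: +0 fires, +1 burnt (F count now 0)
Fire out after step 7
Initially T: 17, now '.': 24
Total burnt (originally-T cells now '.'): 16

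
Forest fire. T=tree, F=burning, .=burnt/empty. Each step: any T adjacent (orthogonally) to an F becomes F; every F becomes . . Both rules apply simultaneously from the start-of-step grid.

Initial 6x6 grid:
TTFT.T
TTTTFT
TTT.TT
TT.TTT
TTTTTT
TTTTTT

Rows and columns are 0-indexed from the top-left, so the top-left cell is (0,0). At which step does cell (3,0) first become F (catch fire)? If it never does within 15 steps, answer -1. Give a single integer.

Step 1: cell (3,0)='T' (+6 fires, +2 burnt)
Step 2: cell (3,0)='T' (+6 fires, +6 burnt)
Step 3: cell (3,0)='T' (+5 fires, +6 burnt)
Step 4: cell (3,0)='T' (+5 fires, +5 burnt)
Step 5: cell (3,0)='F' (+5 fires, +5 burnt)
  -> target ignites at step 5
Step 6: cell (3,0)='.' (+3 fires, +5 burnt)
Step 7: cell (3,0)='.' (+1 fires, +3 burnt)
Step 8: cell (3,0)='.' (+0 fires, +1 burnt)
  fire out at step 8

5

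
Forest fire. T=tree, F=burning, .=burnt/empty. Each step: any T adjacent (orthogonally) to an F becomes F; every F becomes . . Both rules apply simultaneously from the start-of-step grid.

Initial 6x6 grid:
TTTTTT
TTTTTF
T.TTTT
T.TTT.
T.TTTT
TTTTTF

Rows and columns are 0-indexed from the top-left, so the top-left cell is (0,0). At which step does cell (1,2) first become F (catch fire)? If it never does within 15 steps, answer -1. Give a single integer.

Step 1: cell (1,2)='T' (+5 fires, +2 burnt)
Step 2: cell (1,2)='T' (+5 fires, +5 burnt)
Step 3: cell (1,2)='F' (+6 fires, +5 burnt)
  -> target ignites at step 3
Step 4: cell (1,2)='.' (+6 fires, +6 burnt)
Step 5: cell (1,2)='.' (+4 fires, +6 burnt)
Step 6: cell (1,2)='.' (+3 fires, +4 burnt)
Step 7: cell (1,2)='.' (+1 fires, +3 burnt)
Step 8: cell (1,2)='.' (+0 fires, +1 burnt)
  fire out at step 8

3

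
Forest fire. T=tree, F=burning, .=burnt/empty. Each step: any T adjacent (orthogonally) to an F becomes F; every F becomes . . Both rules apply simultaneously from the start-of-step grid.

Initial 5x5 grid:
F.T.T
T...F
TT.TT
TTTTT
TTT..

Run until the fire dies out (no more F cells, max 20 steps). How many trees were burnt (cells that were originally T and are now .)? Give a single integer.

Step 1: +3 fires, +2 burnt (F count now 3)
Step 2: +3 fires, +3 burnt (F count now 3)
Step 3: +3 fires, +3 burnt (F count now 3)
Step 4: +3 fires, +3 burnt (F count now 3)
Step 5: +2 fires, +3 burnt (F count now 2)
Step 6: +0 fires, +2 burnt (F count now 0)
Fire out after step 6
Initially T: 15, now '.': 24
Total burnt (originally-T cells now '.'): 14

Answer: 14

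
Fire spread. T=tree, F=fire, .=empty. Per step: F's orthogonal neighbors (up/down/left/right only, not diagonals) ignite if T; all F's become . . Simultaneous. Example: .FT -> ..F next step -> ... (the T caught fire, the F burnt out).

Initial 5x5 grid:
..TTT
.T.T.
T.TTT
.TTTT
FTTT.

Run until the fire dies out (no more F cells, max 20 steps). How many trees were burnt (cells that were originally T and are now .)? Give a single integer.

Step 1: +1 fires, +1 burnt (F count now 1)
Step 2: +2 fires, +1 burnt (F count now 2)
Step 3: +2 fires, +2 burnt (F count now 2)
Step 4: +2 fires, +2 burnt (F count now 2)
Step 5: +2 fires, +2 burnt (F count now 2)
Step 6: +2 fires, +2 burnt (F count now 2)
Step 7: +1 fires, +2 burnt (F count now 1)
Step 8: +2 fires, +1 burnt (F count now 2)
Step 9: +0 fires, +2 burnt (F count now 0)
Fire out after step 9
Initially T: 16, now '.': 23
Total burnt (originally-T cells now '.'): 14

Answer: 14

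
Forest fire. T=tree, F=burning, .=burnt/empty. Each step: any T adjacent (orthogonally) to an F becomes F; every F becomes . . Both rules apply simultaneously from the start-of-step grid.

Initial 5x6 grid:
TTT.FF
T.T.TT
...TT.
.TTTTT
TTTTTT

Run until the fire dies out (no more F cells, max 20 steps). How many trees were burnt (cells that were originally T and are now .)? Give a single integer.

Step 1: +2 fires, +2 burnt (F count now 2)
Step 2: +1 fires, +2 burnt (F count now 1)
Step 3: +2 fires, +1 burnt (F count now 2)
Step 4: +3 fires, +2 burnt (F count now 3)
Step 5: +3 fires, +3 burnt (F count now 3)
Step 6: +2 fires, +3 burnt (F count now 2)
Step 7: +1 fires, +2 burnt (F count now 1)
Step 8: +1 fires, +1 burnt (F count now 1)
Step 9: +0 fires, +1 burnt (F count now 0)
Fire out after step 9
Initially T: 20, now '.': 25
Total burnt (originally-T cells now '.'): 15

Answer: 15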